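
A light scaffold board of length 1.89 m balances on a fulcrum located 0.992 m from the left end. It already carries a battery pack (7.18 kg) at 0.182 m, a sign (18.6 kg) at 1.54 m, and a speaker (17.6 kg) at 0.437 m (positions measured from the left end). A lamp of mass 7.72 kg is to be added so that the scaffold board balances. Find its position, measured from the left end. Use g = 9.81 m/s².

x ≈ 1.69 m from the left end

Taking torques about the fulcrum (at 0.992 m from the left end):
Battery pack: 7.18 × 9.81 = 70.44 N down at 0.182 m → arm 0.81 m, τ = 70.44 × 0.81 = 57.06 N·m counterclockwise.
Sign: 18.6 × 9.81 = 182.5 N down at 1.54 m → arm 0.548 m, τ = 182.5 × 0.548 = 100 N·m clockwise.
Speaker: 17.6 × 9.81 = 172.7 N down at 0.437 m → arm 0.555 m, τ = 172.7 × 0.555 = 95.85 N·m counterclockwise.
Net moment of existing loads = 52.91 N·m counterclockwise.
The lamp weighs 7.72 × 9.81 = 75.73 N and must supply an equal clockwise moment, so its lever arm about the fulcrum is 52.91 / 75.73 = 0.699 m.
That puts it at 0.992 + 0.699 = 1.69 m from the left end.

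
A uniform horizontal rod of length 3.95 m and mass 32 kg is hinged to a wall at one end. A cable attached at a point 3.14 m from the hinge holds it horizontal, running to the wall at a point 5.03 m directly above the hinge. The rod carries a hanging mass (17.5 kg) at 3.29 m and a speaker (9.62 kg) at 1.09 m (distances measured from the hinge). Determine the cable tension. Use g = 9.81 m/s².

Take moments about the hinge.
Beam weight: 32 × 9.81 = 313.9 N down at 1.975 m → arm 1.975 m, τ = 313.9 × 1.975 = 620 N·m clockwise.
Hanging mass: 17.5 × 9.81 = 171.7 N down at 3.29 m → arm 3.29 m, τ = 171.7 × 3.29 = 564.9 N·m clockwise.
Speaker: 9.62 × 9.81 = 94.37 N down at 1.09 m → arm 1.09 m, τ = 94.37 × 1.09 = 102.9 N·m clockwise.
Total clockwise load moment = 1288 N·m.
The cable tension T acts at 3.14 m; only its component perpendicular to the rod, T sinθ, produces torque. sinθ = h/√(h²+d²) = 5.03/√(5.03²+3.14²) = 0.8483.
Balancing moments: T × 3.14 × 0.8483 = 1288, giving T = 1288 / 2.664 = 483 N.

T ≈ 483 N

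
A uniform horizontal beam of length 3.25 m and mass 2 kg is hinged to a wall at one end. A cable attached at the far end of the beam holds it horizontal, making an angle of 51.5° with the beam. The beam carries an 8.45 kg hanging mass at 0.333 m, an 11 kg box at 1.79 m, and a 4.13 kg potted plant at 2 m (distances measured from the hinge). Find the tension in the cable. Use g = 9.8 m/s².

T ≈ 131 N

Choose the hinge as the axis so the unknown hinge reaction has zero arm there.
Beam weight: 2 × 9.8 = 19.6 N down at 1.625 m → arm 1.625 m, τ = 19.6 × 1.625 = 31.85 N·m clockwise.
Hanging mass: 8.45 × 9.8 = 82.81 N down at 0.333 m → arm 0.333 m, τ = 82.81 × 0.333 = 27.58 N·m clockwise.
Box: 11 × 9.8 = 107.8 N down at 1.79 m → arm 1.79 m, τ = 107.8 × 1.79 = 193 N·m clockwise.
Potted plant: 4.13 × 9.8 = 40.47 N down at 2 m → arm 2 m, τ = 40.47 × 2 = 80.94 N·m clockwise.
Total clockwise load moment = 333.4 N·m.
The cable tension T acts at 3.25 m; only its component perpendicular to the beam, T sinθ, produces torque. sin 51.5° = 0.7826.
For rotational equilibrium, T × 3.25 × 0.7826 = 333.4, so T = 333.4 / 2.543 = 131 N.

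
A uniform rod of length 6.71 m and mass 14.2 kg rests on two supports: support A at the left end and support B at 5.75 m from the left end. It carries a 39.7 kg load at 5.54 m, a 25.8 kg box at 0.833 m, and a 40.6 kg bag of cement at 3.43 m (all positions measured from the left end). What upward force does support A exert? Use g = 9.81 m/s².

R_A ≈ 449 N

Take moments about support B.
Beam weight: 14.2 × 9.81 = 139.3 N down at 3.355 m → arm 2.395 m, τ = 139.3 × 2.395 = 333.6 N·m counterclockwise.
Load: 39.7 × 9.81 = 389.5 N down at 5.54 m → arm 0.21 m, τ = 389.5 × 0.21 = 81.8 N·m counterclockwise.
Box: 25.8 × 9.81 = 253.1 N down at 0.833 m → arm 4.917 m, τ = 253.1 × 4.917 = 1244 N·m counterclockwise.
Bag of cement: 40.6 × 9.81 = 398.3 N down at 3.43 m → arm 2.32 m, τ = 398.3 × 2.32 = 924.1 N·m counterclockwise.
Net load moment about support B = 2584 N·m counterclockwise.
Reaction R at support A is upward at 0 m, arm 5.75 m → moment R × 5.75 clockwise.
Setting net torque to zero: R × 5.75 = 2584 → R = 449 N.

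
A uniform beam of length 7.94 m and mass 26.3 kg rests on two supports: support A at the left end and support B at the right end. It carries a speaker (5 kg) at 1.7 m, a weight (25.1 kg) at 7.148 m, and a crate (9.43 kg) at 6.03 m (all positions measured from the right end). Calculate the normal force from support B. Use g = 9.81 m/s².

Take moments about support A.
Beam weight: 26.3 × 9.81 = 258 N down at 3.97 m → arm 3.97 m, τ = 258 × 3.97 = 1024 N·m clockwise.
Speaker: 5 × 9.81 = 49.05 N down at 1.7 m → arm 6.24 m, τ = 49.05 × 6.24 = 306.1 N·m clockwise.
Weight: 25.1 × 9.81 = 246.2 N down at 7.148 m → arm 0.792 m, τ = 246.2 × 0.792 = 195 N·m clockwise.
Crate: 9.43 × 9.81 = 92.51 N down at 6.03 m → arm 1.91 m, τ = 92.51 × 1.91 = 176.7 N·m clockwise.
Net load moment about support A = 1702 N·m clockwise.
Reaction R at support B is upward at 0 m, arm 7.94 m → moment R × 7.94 counterclockwise.
Balancing moments: R × 7.94 = 1702, giving R = 214 N.

R_B ≈ 214 N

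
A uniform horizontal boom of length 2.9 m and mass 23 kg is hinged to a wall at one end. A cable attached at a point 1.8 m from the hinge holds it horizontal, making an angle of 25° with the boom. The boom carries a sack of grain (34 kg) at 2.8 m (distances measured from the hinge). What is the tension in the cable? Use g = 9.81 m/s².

T ≈ 1660 N

Take moments about the hinge.
Beam weight: 23 × 9.81 = 225.6 N down at 1.45 m → arm 1.45 m, τ = 225.6 × 1.45 = 327.1 N·m clockwise.
Sack of grain: 34 × 9.81 = 333.5 N down at 2.8 m → arm 2.8 m, τ = 333.5 × 2.8 = 933.8 N·m clockwise.
Total clockwise load moment = 1261 N·m.
The cable tension T acts at 1.8 m; only its component perpendicular to the boom, T sinθ, produces torque. sin 25° = 0.4226.
Setting net torque to zero: T × 1.8 × 0.4226 = 1261 → T = 1261 / 0.7607 = 1660 N.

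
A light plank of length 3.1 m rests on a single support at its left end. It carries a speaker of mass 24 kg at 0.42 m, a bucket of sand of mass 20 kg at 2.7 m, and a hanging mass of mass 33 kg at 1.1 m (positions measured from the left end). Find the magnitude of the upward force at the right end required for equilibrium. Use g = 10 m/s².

F ≈ 324 N

About the left end:
Speaker: 24 × 10 = 240 N down at 0.42 m → arm 0.42 m, τ = 240 × 0.42 = 100.8 N·m clockwise.
Bucket of sand: 20 × 10 = 200 N down at 2.7 m → arm 2.7 m, τ = 200 × 2.7 = 540 N·m clockwise.
Hanging mass: 33 × 10 = 330 N down at 1.1 m → arm 1.1 m, τ = 330 × 1.1 = 363 N·m clockwise.
Net moment of the loads = 1004 N·m clockwise.
The upward force F acts at the right end, arm 3.1 m, giving F × 3.1 counterclockwise.
Balancing moments: F × 3.1 = 1004, giving F = 1004 / 3.1 = 324 N.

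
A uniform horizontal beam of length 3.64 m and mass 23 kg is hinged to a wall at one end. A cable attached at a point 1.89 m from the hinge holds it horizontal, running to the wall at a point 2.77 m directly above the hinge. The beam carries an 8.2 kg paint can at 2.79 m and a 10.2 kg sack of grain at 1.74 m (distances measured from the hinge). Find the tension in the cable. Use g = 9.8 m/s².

Taking torques about the hinge:
Beam weight: 23 × 9.8 = 225.4 N down at 1.82 m → arm 1.82 m, τ = 225.4 × 1.82 = 410.2 N·m clockwise.
Paint can: 8.2 × 9.8 = 80.36 N down at 2.79 m → arm 2.79 m, τ = 80.36 × 2.79 = 224.2 N·m clockwise.
Sack of grain: 10.2 × 9.8 = 99.96 N down at 1.74 m → arm 1.74 m, τ = 99.96 × 1.74 = 173.9 N·m clockwise.
Total clockwise load moment = 808.3 N·m.
The cable tension T acts at 1.89 m; only its component perpendicular to the beam, T sinθ, produces torque. sinθ = h/√(h²+d²) = 2.77/√(2.77²+1.89²) = 0.826.
For rotational equilibrium, T × 1.89 × 0.826 = 808.3, so T = 808.3 / 1.561 = 518 N.

T ≈ 518 N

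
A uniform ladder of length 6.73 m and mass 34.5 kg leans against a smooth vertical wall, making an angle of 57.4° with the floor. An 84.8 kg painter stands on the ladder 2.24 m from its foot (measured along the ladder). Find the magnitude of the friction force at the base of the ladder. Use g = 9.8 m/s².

f ≈ 285 N

Choose the foot of the ladder as the axis so the floor normal and friction both act there and drop out.
Ladder weight 34.5×9.8 = 338.1 N acts at 3.365 m along the ladder; its horizontal arm is 3.365·cos57.4° = 1.813 m → τ = 613 N·m clockwise.
Painter: 84.8×9.8 = 831 N at 2.24 m → arm 1.207 m → τ = 1003 N·m clockwise.
Wall normal N acts horizontally at the top; its moment arm is the height L sinθ = 6.73·sin57.4° = 5.67 m, counterclockwise.
For rotational equilibrium, N × 5.67 = 1616, so N = 285 N.
ΣFx = 0: friction at the foot balances the wall's push, so f = N_wall = 285 N.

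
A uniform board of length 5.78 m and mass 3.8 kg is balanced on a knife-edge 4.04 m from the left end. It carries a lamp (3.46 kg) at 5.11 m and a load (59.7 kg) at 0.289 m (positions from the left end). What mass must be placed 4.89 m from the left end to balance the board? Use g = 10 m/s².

Choose the knife-edge (at 4.04 m from the left end) as the axis so the support reaction has zero arm there.
Beam weight: 3.8 × 10 = 38 N down at 2.89 m → arm 1.15 m, τ = 38 × 1.15 = 43.7 N·m counterclockwise.
Lamp: 3.46 × 10 = 34.6 N down at 5.11 m → arm 1.07 m, τ = 34.6 × 1.07 = 37.02 N·m clockwise.
Load: 59.7 × 10 = 597 N down at 0.289 m → arm 3.751 m, τ = 597 × 3.751 = 2239 N·m counterclockwise.
Net moment of known loads = 2246 N·m counterclockwise.
An unknown mass m at 4.89 m has arm 0.85 m; its moment is m·g·0.85 clockwise.
For rotational equilibrium, m × 10 × 0.85 = 2246, so m = 2246 / (10 × 0.85) = 264 kg.

m ≈ 264 kg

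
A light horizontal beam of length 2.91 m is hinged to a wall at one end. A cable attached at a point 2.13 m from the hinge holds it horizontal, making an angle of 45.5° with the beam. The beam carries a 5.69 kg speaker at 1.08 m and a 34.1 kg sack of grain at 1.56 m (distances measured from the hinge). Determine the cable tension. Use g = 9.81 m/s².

T ≈ 383 N

Taking torques about the hinge:
Speaker: 5.69 × 9.81 = 55.82 N down at 1.08 m → arm 1.08 m, τ = 55.82 × 1.08 = 60.29 N·m clockwise.
Sack of grain: 34.1 × 9.81 = 334.5 N down at 1.56 m → arm 1.56 m, τ = 334.5 × 1.56 = 521.8 N·m clockwise.
Total clockwise load moment = 582.1 N·m.
The cable tension T acts at 2.13 m; only its component perpendicular to the beam, T sinθ, produces torque. sin 45.5° = 0.7133.
Στ = 0 ⇒ T × 2.13 × 0.7133 = 582.1 ⇒ T = 582.1 / 1.519 = 383 N.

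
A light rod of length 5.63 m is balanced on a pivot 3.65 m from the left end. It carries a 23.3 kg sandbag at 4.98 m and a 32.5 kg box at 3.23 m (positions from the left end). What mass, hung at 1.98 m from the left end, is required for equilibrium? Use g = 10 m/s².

About the pivot (at 3.65 m from the left end):
Sandbag: 23.3 × 10 = 233 N down at 4.98 m → arm 1.33 m, τ = 233 × 1.33 = 309.9 N·m clockwise.
Box: 32.5 × 10 = 325 N down at 3.23 m → arm 0.42 m, τ = 325 × 0.42 = 136.5 N·m counterclockwise.
Net moment of known loads = 173.4 N·m clockwise.
An unknown mass m at 1.98 m has arm 1.67 m; its moment is m·g·1.67 counterclockwise.
For rotational equilibrium, m × 10 × 1.67 = 173.4, so m = 173.4 / (10 × 1.67) = 10.4 kg.

m ≈ 10.4 kg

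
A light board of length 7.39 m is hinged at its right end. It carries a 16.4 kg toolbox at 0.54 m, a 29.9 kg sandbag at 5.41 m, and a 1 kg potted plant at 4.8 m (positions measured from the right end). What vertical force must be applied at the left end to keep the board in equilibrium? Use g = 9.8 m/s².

F ≈ 233 N

Take moments about the right end.
Toolbox: 16.4 × 9.8 = 160.7 N down at 0.54 m → arm 0.54 m, τ = 160.7 × 0.54 = 86.78 N·m counterclockwise.
Sandbag: 29.9 × 9.8 = 293 N down at 5.41 m → arm 5.41 m, τ = 293 × 5.41 = 1585 N·m counterclockwise.
Potted plant: 1 × 9.8 = 9.8 N down at 4.8 m → arm 4.8 m, τ = 9.8 × 4.8 = 47.04 N·m counterclockwise.
Net moment of the loads = 1719 N·m counterclockwise.
The upward force F acts at the left end, arm 7.39 m, giving F × 7.39 clockwise.
For rotational equilibrium, F × 7.39 = 1719, so F = 1719 / 7.39 = 233 N.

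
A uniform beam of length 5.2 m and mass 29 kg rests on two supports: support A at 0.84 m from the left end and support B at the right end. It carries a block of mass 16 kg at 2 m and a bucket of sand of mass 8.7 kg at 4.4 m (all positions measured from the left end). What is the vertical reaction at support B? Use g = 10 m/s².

Choose support A as the axis so its reaction then has zero moment arm.
Beam weight: 29 × 10 = 290 N down at 2.6 m → arm 1.76 m, τ = 290 × 1.76 = 510.4 N·m clockwise.
Block: 16 × 10 = 160 N down at 2 m → arm 1.16 m, τ = 160 × 1.16 = 185.6 N·m clockwise.
Bucket of sand: 8.7 × 10 = 87 N down at 4.4 m → arm 3.56 m, τ = 87 × 3.56 = 309.7 N·m clockwise.
Net load moment about support A = 1006 N·m clockwise.
Reaction R at support B is upward at 5.2 m, arm 4.36 m → moment R × 4.36 counterclockwise.
Στ = 0 ⇒ R × 4.36 = 1006 ⇒ R = 231 N.

R_B ≈ 231 N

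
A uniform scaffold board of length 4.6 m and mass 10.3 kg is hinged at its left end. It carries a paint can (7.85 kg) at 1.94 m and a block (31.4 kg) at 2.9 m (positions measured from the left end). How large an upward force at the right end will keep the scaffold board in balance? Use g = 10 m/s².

F ≈ 283 N

Choose the left end as the axis so the unknown pivot reaction has zero arm there.
Beam weight: 10.3 × 10 = 103 N down at 2.3 m → arm 2.3 m, τ = 103 × 2.3 = 236.9 N·m clockwise.
Paint can: 7.85 × 10 = 78.5 N down at 1.94 m → arm 1.94 m, τ = 78.5 × 1.94 = 152.3 N·m clockwise.
Block: 31.4 × 10 = 314 N down at 2.9 m → arm 2.9 m, τ = 314 × 2.9 = 910.6 N·m clockwise.
Net moment of the loads = 1300 N·m clockwise.
The upward force F acts at the right end, arm 4.6 m, giving F × 4.6 counterclockwise.
For rotational equilibrium, F × 4.6 = 1300, so F = 1300 / 4.6 = 283 N.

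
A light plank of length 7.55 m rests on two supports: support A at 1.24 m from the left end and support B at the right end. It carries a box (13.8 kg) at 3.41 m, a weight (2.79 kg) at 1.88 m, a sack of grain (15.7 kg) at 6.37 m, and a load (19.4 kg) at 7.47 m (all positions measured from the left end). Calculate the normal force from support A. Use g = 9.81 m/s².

R_A ≈ 145 N

Sum moments about support B (its reaction then has zero moment arm).
Box: 13.8 × 9.81 = 135.4 N down at 3.41 m → arm 4.14 m, τ = 135.4 × 4.14 = 560.6 N·m counterclockwise.
Weight: 2.79 × 9.81 = 27.37 N down at 1.88 m → arm 5.67 m, τ = 27.37 × 5.67 = 155.2 N·m counterclockwise.
Sack of grain: 15.7 × 9.81 = 154 N down at 6.37 m → arm 1.18 m, τ = 154 × 1.18 = 181.7 N·m counterclockwise.
Load: 19.4 × 9.81 = 190.3 N down at 7.47 m → arm 0.08 m, τ = 190.3 × 0.08 = 15.22 N·m counterclockwise.
Net load moment about support B = 912.7 N·m counterclockwise.
Reaction R at support A is upward at 1.24 m, arm 6.31 m → moment R × 6.31 clockwise.
Setting net torque to zero: R × 6.31 = 912.7 → R = 145 N.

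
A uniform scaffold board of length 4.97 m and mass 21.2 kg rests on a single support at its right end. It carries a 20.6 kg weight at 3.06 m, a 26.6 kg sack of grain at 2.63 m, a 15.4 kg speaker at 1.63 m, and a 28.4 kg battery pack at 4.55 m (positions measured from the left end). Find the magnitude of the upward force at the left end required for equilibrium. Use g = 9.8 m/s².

Choose the right end as the axis so the unknown pivot reaction has zero arm there.
Beam weight: 21.2 × 9.8 = 207.8 N down at 2.485 m → arm 2.485 m, τ = 207.8 × 2.485 = 516.4 N·m counterclockwise.
Weight: 20.6 × 9.8 = 201.9 N down at 3.06 m → arm 1.91 m, τ = 201.9 × 1.91 = 385.6 N·m counterclockwise.
Sack of grain: 26.6 × 9.8 = 260.7 N down at 2.63 m → arm 2.34 m, τ = 260.7 × 2.34 = 610 N·m counterclockwise.
Speaker: 15.4 × 9.8 = 150.9 N down at 1.63 m → arm 3.34 m, τ = 150.9 × 3.34 = 504 N·m counterclockwise.
Battery pack: 28.4 × 9.8 = 278.3 N down at 4.55 m → arm 0.42 m, τ = 278.3 × 0.42 = 116.9 N·m counterclockwise.
Net moment of the loads = 2133 N·m counterclockwise.
The upward force F acts at the left end, arm 4.97 m, giving F × 4.97 clockwise.
For rotational equilibrium, F × 4.97 = 2133, so F = 2133 / 4.97 = 429 N.

F ≈ 429 N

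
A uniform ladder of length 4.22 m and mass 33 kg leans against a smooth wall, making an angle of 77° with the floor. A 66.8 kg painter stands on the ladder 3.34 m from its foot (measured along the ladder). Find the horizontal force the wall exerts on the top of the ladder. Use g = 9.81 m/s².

N_wall ≈ 157 N

Taking torques about the foot of the ladder:
Ladder weight 33×9.81 = 323.7 N acts at 2.11 m along the ladder; its horizontal arm is 2.11·cos77° = 0.4746 m → τ = 153.6 N·m clockwise.
Painter: 66.8×9.81 = 655.3 N at 3.34 m → arm 0.7513 m → τ = 492.3 N·m clockwise.
Wall normal N acts horizontally at the top; its moment arm is the height L sinθ = 4.22·sin77° = 4.112 m, counterclockwise.
Στ = 0 ⇒ N × 4.112 = 645.9 ⇒ N = 157 N.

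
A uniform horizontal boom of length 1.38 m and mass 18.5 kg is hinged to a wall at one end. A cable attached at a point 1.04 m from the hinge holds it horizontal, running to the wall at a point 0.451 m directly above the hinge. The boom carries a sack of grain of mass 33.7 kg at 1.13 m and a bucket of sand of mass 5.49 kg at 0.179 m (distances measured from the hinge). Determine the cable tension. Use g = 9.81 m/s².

T ≈ 1230 N

Sum moments about the hinge (the unknown hinge reaction has zero arm there).
Beam weight: 18.5 × 9.81 = 181.5 N down at 0.69 m → arm 0.69 m, τ = 181.5 × 0.69 = 125.2 N·m clockwise.
Sack of grain: 33.7 × 9.81 = 330.6 N down at 1.13 m → arm 1.13 m, τ = 330.6 × 1.13 = 373.6 N·m clockwise.
Bucket of sand: 5.49 × 9.81 = 53.86 N down at 0.179 m → arm 0.179 m, τ = 53.86 × 0.179 = 9.641 N·m clockwise.
Total clockwise load moment = 508.4 N·m.
The cable tension T acts at 1.04 m; only its component perpendicular to the boom, T sinθ, produces torque. sinθ = h/√(h²+d²) = 0.451/√(0.451²+1.04²) = 0.3979.
For rotational equilibrium, T × 1.04 × 0.3979 = 508.4, so T = 508.4 / 0.4138 = 1230 N.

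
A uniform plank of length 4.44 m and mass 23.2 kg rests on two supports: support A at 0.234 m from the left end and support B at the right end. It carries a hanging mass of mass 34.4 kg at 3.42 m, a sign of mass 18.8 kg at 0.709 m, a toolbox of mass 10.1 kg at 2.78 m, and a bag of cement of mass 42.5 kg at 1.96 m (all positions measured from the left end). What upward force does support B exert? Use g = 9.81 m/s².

Choose support A as the axis so its reaction then has zero moment arm.
Beam weight: 23.2 × 9.81 = 227.6 N down at 2.22 m → arm 1.986 m, τ = 227.6 × 1.986 = 452 N·m clockwise.
Hanging mass: 34.4 × 9.81 = 337.5 N down at 3.42 m → arm 3.186 m, τ = 337.5 × 3.186 = 1075 N·m clockwise.
Sign: 18.8 × 9.81 = 184.4 N down at 0.709 m → arm 0.475 m, τ = 184.4 × 0.475 = 87.59 N·m clockwise.
Toolbox: 10.1 × 9.81 = 99.08 N down at 2.78 m → arm 2.546 m, τ = 99.08 × 2.546 = 252.3 N·m clockwise.
Bag of cement: 42.5 × 9.81 = 416.9 N down at 1.96 m → arm 1.726 m, τ = 416.9 × 1.726 = 719.6 N·m clockwise.
Net load moment about support A = 2586 N·m clockwise.
Reaction R at support B is upward at 4.44 m, arm 4.206 m → moment R × 4.206 counterclockwise.
Στ = 0 ⇒ R × 4.206 = 2586 ⇒ R = 615 N.

R_B ≈ 615 N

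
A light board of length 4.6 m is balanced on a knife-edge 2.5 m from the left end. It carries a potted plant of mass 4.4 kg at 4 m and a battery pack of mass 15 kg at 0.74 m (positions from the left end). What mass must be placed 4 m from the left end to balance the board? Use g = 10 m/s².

m ≈ 13.2 kg

Sum moments about the knife-edge (at 2.5 m from the left end) (the support reaction has zero arm there).
Potted plant: 4.4 × 10 = 44 N down at 4 m → arm 1.5 m, τ = 44 × 1.5 = 66 N·m clockwise.
Battery pack: 15 × 10 = 150 N down at 0.74 m → arm 1.76 m, τ = 150 × 1.76 = 264 N·m counterclockwise.
Net moment of known loads = 198 N·m counterclockwise.
An unknown mass m at 4 m has arm 1.5 m; its moment is m·g·1.5 clockwise.
For rotational equilibrium, m × 10 × 1.5 = 198, so m = 198 / (10 × 1.5) = 13.2 kg.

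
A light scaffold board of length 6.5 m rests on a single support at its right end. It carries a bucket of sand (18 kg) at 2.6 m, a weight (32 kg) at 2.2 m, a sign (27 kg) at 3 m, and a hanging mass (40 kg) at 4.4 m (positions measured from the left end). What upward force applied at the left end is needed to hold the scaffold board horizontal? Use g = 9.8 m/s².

Sum moments about the right end (the unknown pivot reaction has zero arm there).
Bucket of sand: 18 × 9.8 = 176.4 N down at 2.6 m → arm 3.9 m, τ = 176.4 × 3.9 = 688 N·m counterclockwise.
Weight: 32 × 9.8 = 313.6 N down at 2.2 m → arm 4.3 m, τ = 313.6 × 4.3 = 1348 N·m counterclockwise.
Sign: 27 × 9.8 = 264.6 N down at 3 m → arm 3.5 m, τ = 264.6 × 3.5 = 926.1 N·m counterclockwise.
Hanging mass: 40 × 9.8 = 392 N down at 4.4 m → arm 2.1 m, τ = 392 × 2.1 = 823.2 N·m counterclockwise.
Net moment of the loads = 3785 N·m counterclockwise.
The upward force F acts at the left end, arm 6.5 m, giving F × 6.5 clockwise.
Στ = 0 ⇒ F × 6.5 = 3785 ⇒ F = 3785 / 6.5 = 582 N.

F ≈ 582 N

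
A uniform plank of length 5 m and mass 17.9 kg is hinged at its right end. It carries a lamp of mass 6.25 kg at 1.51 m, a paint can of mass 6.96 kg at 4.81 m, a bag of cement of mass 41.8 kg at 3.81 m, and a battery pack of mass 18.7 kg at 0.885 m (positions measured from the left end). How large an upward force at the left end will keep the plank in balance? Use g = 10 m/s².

About the right end:
Beam weight: 17.9 × 10 = 179 N down at 2.5 m → arm 2.5 m, τ = 179 × 2.5 = 447.5 N·m counterclockwise.
Lamp: 6.25 × 10 = 62.5 N down at 1.51 m → arm 3.49 m, τ = 62.5 × 3.49 = 218.1 N·m counterclockwise.
Paint can: 6.96 × 10 = 69.6 N down at 4.81 m → arm 0.19 m, τ = 69.6 × 0.19 = 13.22 N·m counterclockwise.
Bag of cement: 41.8 × 10 = 418 N down at 3.81 m → arm 1.19 m, τ = 418 × 1.19 = 497.4 N·m counterclockwise.
Battery pack: 18.7 × 10 = 187 N down at 0.885 m → arm 4.115 m, τ = 187 × 4.115 = 769.5 N·m counterclockwise.
Net moment of the loads = 1946 N·m counterclockwise.
The upward force F acts at the left end, arm 5 m, giving F × 5 clockwise.
Στ = 0 ⇒ F × 5 = 1946 ⇒ F = 1946 / 5 = 389 N.

F ≈ 389 N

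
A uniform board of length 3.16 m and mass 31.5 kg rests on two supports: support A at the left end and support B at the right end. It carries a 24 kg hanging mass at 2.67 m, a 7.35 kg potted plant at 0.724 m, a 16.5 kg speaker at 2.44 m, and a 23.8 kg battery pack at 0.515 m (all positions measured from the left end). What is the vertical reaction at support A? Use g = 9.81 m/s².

R_A ≈ 479 N

Choose support B as the axis so its reaction then has zero moment arm.
Beam weight: 31.5 × 9.81 = 309 N down at 1.58 m → arm 1.58 m, τ = 309 × 1.58 = 488.2 N·m counterclockwise.
Hanging mass: 24 × 9.81 = 235.4 N down at 2.67 m → arm 0.49 m, τ = 235.4 × 0.49 = 115.3 N·m counterclockwise.
Potted plant: 7.35 × 9.81 = 72.1 N down at 0.724 m → arm 2.436 m, τ = 72.1 × 2.436 = 175.6 N·m counterclockwise.
Speaker: 16.5 × 9.81 = 161.9 N down at 2.44 m → arm 0.72 m, τ = 161.9 × 0.72 = 116.6 N·m counterclockwise.
Battery pack: 23.8 × 9.81 = 233.5 N down at 0.515 m → arm 2.645 m, τ = 233.5 × 2.645 = 617.6 N·m counterclockwise.
Net load moment about support B = 1513 N·m counterclockwise.
Reaction R at support A is upward at 0 m, arm 3.16 m → moment R × 3.16 clockwise.
Setting net torque to zero: R × 3.16 = 1513 → R = 479 N.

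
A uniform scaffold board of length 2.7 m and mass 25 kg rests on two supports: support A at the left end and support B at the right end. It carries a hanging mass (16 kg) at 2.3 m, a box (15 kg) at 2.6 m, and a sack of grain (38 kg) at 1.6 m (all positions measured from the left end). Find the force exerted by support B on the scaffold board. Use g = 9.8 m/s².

R_B ≈ 618 N

Choose support A as the axis so its reaction then has zero moment arm.
Beam weight: 25 × 9.8 = 245 N down at 1.35 m → arm 1.35 m, τ = 245 × 1.35 = 330.8 N·m clockwise.
Hanging mass: 16 × 9.8 = 156.8 N down at 2.3 m → arm 2.3 m, τ = 156.8 × 2.3 = 360.6 N·m clockwise.
Box: 15 × 9.8 = 147 N down at 2.6 m → arm 2.6 m, τ = 147 × 2.6 = 382.2 N·m clockwise.
Sack of grain: 38 × 9.8 = 372.4 N down at 1.6 m → arm 1.6 m, τ = 372.4 × 1.6 = 595.8 N·m clockwise.
Net load moment about support A = 1669 N·m clockwise.
Reaction R at support B is upward at 2.7 m, arm 2.7 m → moment R × 2.7 counterclockwise.
For rotational equilibrium, R × 2.7 = 1669, so R = 618 N.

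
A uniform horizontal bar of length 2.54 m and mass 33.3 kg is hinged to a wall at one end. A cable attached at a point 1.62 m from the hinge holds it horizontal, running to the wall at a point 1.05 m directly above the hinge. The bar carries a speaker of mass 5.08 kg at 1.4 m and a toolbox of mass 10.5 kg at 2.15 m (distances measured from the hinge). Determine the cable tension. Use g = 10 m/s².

Taking torques about the hinge:
Beam weight: 33.3 × 10 = 333 N down at 1.27 m → arm 1.27 m, τ = 333 × 1.27 = 422.9 N·m clockwise.
Speaker: 5.08 × 10 = 50.8 N down at 1.4 m → arm 1.4 m, τ = 50.8 × 1.4 = 71.12 N·m clockwise.
Toolbox: 10.5 × 10 = 105 N down at 2.15 m → arm 2.15 m, τ = 105 × 2.15 = 225.8 N·m clockwise.
Total clockwise load moment = 719.8 N·m.
The cable tension T acts at 1.62 m; only its component perpendicular to the bar, T sinθ, produces torque. sinθ = h/√(h²+d²) = 1.05/√(1.05²+1.62²) = 0.5439.
Balancing moments: T × 1.62 × 0.5439 = 719.8, giving T = 719.8 / 0.8811 = 817 N.

T ≈ 817 N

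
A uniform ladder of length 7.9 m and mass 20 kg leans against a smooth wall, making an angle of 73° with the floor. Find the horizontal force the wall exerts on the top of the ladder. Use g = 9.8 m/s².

N_wall ≈ 30 N

Choose the foot of the ladder as the axis so the floor normal and friction both act there and drop out.
Ladder weight 20×9.8 = 196 N acts at 3.95 m along the ladder; its horizontal arm is 3.95·cos73° = 1.155 m → τ = 226.4 N·m clockwise.
Wall normal N acts horizontally at the top; its moment arm is the height L sinθ = 7.9·sin73° = 7.555 m, counterclockwise.
For rotational equilibrium, N × 7.555 = 226.4, so N = 30 N.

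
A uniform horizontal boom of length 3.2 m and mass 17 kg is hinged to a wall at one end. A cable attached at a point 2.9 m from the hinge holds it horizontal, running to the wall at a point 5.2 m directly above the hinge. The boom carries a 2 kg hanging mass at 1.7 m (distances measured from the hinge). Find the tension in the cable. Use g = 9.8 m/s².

Take moments about the hinge.
Beam weight: 17 × 9.8 = 166.6 N down at 1.6 m → arm 1.6 m, τ = 166.6 × 1.6 = 266.6 N·m clockwise.
Hanging mass: 2 × 9.8 = 19.6 N down at 1.7 m → arm 1.7 m, τ = 19.6 × 1.7 = 33.32 N·m clockwise.
Total clockwise load moment = 299.9 N·m.
The cable tension T acts at 2.9 m; only its component perpendicular to the boom, T sinθ, produces torque. sinθ = h/√(h²+d²) = 5.2/√(5.2²+2.9²) = 0.8734.
Balancing moments: T × 2.9 × 0.8734 = 299.9, giving T = 299.9 / 2.533 = 118 N.

T ≈ 118 N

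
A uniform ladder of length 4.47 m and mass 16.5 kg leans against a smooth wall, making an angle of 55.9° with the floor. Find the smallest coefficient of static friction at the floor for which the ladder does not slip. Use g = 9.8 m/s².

μ_min ≈ 0.339

Sum moments about the foot of the ladder (the floor normal and friction both act there and drop out).
Ladder weight 16.5×9.8 = 161.7 N acts at 2.235 m along the ladder; its horizontal arm is 2.235·cos55.9° = 1.253 m → τ = 202.6 N·m clockwise.
Wall normal N acts horizontally at the top; its moment arm is the height L sinθ = 4.47·sin55.9° = 3.701 m, counterclockwise.
Setting net torque to zero: N × 3.701 = 202.6 → N = 54.74 N.
ΣFx = 0 ⇒ f = N_wall = 54.74 N. ΣFy = 0 ⇒ N_floor = 161.7 N.
μ_min = f / N_floor = 54.74 / 161.7 = 0.339.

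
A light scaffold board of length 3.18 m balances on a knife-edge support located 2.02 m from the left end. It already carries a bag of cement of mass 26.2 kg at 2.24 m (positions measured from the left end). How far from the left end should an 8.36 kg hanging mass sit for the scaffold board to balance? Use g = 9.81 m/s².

Choose the knife-edge support (at 2.02 m from the left end) as the axis so the support reaction has zero arm there.
Bag of cement: 26.2 × 9.81 = 257 N down at 2.24 m → arm 0.22 m, τ = 257 × 0.22 = 56.54 N·m clockwise.
Net moment of existing loads = 56.54 N·m clockwise.
The hanging mass weighs 8.36 × 9.81 = 82.01 N and must supply an equal counterclockwise moment, so its lever arm about the knife-edge support is 56.54 / 82.01 = 0.689 m.
That puts it at 2.02 − 0.689 = 1.33 m from the left end.

x ≈ 1.33 m from the left end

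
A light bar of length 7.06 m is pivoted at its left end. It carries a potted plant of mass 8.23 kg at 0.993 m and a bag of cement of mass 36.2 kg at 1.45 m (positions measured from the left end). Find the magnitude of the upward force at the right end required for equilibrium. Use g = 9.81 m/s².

About the left end:
Potted plant: 8.23 × 9.81 = 80.74 N down at 0.993 m → arm 0.993 m, τ = 80.74 × 0.993 = 80.17 N·m clockwise.
Bag of cement: 36.2 × 9.81 = 355.1 N down at 1.45 m → arm 1.45 m, τ = 355.1 × 1.45 = 514.9 N·m clockwise.
Net moment of the loads = 595.1 N·m clockwise.
The upward force F acts at the right end, arm 7.06 m, giving F × 7.06 counterclockwise.
Στ = 0 ⇒ F × 7.06 = 595.1 ⇒ F = 595.1 / 7.06 = 84.3 N.

F ≈ 84.3 N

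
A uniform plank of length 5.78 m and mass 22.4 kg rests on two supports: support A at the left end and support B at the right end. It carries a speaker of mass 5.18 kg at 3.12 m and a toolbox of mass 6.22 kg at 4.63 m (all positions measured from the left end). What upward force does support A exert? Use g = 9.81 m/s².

R_A ≈ 145 N

About support B:
Beam weight: 22.4 × 9.81 = 219.7 N down at 2.89 m → arm 2.89 m, τ = 219.7 × 2.89 = 634.9 N·m counterclockwise.
Speaker: 5.18 × 9.81 = 50.82 N down at 3.12 m → arm 2.66 m, τ = 50.82 × 2.66 = 135.2 N·m counterclockwise.
Toolbox: 6.22 × 9.81 = 61.02 N down at 4.63 m → arm 1.15 m, τ = 61.02 × 1.15 = 70.17 N·m counterclockwise.
Net load moment about support B = 840.3 N·m counterclockwise.
Reaction R at support A is upward at 0 m, arm 5.78 m → moment R × 5.78 clockwise.
For rotational equilibrium, R × 5.78 = 840.3, so R = 145 N.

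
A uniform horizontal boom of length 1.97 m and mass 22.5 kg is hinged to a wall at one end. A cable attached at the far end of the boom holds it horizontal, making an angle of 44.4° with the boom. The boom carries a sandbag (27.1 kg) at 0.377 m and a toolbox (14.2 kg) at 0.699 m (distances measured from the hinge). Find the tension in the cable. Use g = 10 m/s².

T ≈ 307 N

Taking torques about the hinge:
Beam weight: 22.5 × 10 = 225 N down at 0.985 m → arm 0.985 m, τ = 225 × 0.985 = 221.6 N·m clockwise.
Sandbag: 27.1 × 10 = 271 N down at 0.377 m → arm 0.377 m, τ = 271 × 0.377 = 102.2 N·m clockwise.
Toolbox: 14.2 × 10 = 142 N down at 0.699 m → arm 0.699 m, τ = 142 × 0.699 = 99.26 N·m clockwise.
Total clockwise load moment = 423.1 N·m.
The cable tension T acts at 1.97 m; only its component perpendicular to the boom, T sinθ, produces torque. sin 44.4° = 0.6997.
For rotational equilibrium, T × 1.97 × 0.6997 = 423.1, so T = 423.1 / 1.378 = 307 N.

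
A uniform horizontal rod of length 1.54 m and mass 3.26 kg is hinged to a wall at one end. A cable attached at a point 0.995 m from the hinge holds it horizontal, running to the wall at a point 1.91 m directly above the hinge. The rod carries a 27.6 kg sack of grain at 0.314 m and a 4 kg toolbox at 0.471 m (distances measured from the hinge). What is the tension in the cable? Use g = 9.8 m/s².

T ≈ 145 N

Choose the hinge as the axis so the unknown hinge reaction has zero arm there.
Beam weight: 3.26 × 9.8 = 31.95 N down at 0.77 m → arm 0.77 m, τ = 31.95 × 0.77 = 24.6 N·m clockwise.
Sack of grain: 27.6 × 9.8 = 270.5 N down at 0.314 m → arm 0.314 m, τ = 270.5 × 0.314 = 84.94 N·m clockwise.
Toolbox: 4 × 9.8 = 39.2 N down at 0.471 m → arm 0.471 m, τ = 39.2 × 0.471 = 18.46 N·m clockwise.
Total clockwise load moment = 128 N·m.
The cable tension T acts at 0.995 m; only its component perpendicular to the rod, T sinθ, produces torque. sinθ = h/√(h²+d²) = 1.91/√(1.91²+0.995²) = 0.8869.
Setting net torque to zero: T × 0.995 × 0.8869 = 128 → T = 128 / 0.8825 = 145 N.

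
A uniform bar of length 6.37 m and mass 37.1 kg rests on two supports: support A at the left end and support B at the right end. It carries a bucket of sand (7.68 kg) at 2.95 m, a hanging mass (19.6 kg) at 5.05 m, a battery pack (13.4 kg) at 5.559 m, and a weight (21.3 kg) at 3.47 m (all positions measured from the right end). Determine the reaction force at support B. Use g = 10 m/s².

About support A:
Beam weight: 37.1 × 10 = 371 N down at 3.185 m → arm 3.185 m, τ = 371 × 3.185 = 1182 N·m clockwise.
Bucket of sand: 7.68 × 10 = 76.8 N down at 2.95 m → arm 3.42 m, τ = 76.8 × 3.42 = 262.7 N·m clockwise.
Hanging mass: 19.6 × 10 = 196 N down at 5.05 m → arm 1.32 m, τ = 196 × 1.32 = 258.7 N·m clockwise.
Battery pack: 13.4 × 10 = 134 N down at 5.559 m → arm 0.811 m, τ = 134 × 0.811 = 108.7 N·m clockwise.
Weight: 21.3 × 10 = 213 N down at 3.47 m → arm 2.9 m, τ = 213 × 2.9 = 617.7 N·m clockwise.
Net load moment about support A = 2430 N·m clockwise.
Reaction R at support B is upward at 0 m, arm 6.37 m → moment R × 6.37 counterclockwise.
Setting net torque to zero: R × 6.37 = 2430 → R = 381 N.

R_B ≈ 381 N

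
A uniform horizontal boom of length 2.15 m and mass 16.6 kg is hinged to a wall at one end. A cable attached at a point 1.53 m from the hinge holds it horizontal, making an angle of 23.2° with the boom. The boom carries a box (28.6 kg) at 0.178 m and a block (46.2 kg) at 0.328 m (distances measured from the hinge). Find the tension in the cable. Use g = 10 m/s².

Take moments about the hinge.
Beam weight: 16.6 × 10 = 166 N down at 1.075 m → arm 1.075 m, τ = 166 × 1.075 = 178.4 N·m clockwise.
Box: 28.6 × 10 = 286 N down at 0.178 m → arm 0.178 m, τ = 286 × 0.178 = 50.91 N·m clockwise.
Block: 46.2 × 10 = 462 N down at 0.328 m → arm 0.328 m, τ = 462 × 0.328 = 151.5 N·m clockwise.
Total clockwise load moment = 380.8 N·m.
The cable tension T acts at 1.53 m; only its component perpendicular to the boom, T sinθ, produces torque. sin 23.2° = 0.3939.
Balancing moments: T × 1.53 × 0.3939 = 380.8, giving T = 380.8 / 0.6027 = 632 N.

T ≈ 632 N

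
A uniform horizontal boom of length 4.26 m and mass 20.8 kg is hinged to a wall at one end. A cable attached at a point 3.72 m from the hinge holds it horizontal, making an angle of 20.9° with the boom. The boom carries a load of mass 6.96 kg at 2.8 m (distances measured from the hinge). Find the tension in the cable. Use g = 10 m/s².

T ≈ 481 N

About the hinge:
Beam weight: 20.8 × 10 = 208 N down at 2.13 m → arm 2.13 m, τ = 208 × 2.13 = 443 N·m clockwise.
Load: 6.96 × 10 = 69.6 N down at 2.8 m → arm 2.8 m, τ = 69.6 × 2.8 = 194.9 N·m clockwise.
Total clockwise load moment = 637.9 N·m.
The cable tension T acts at 3.72 m; only its component perpendicular to the boom, T sinθ, produces torque. sin 20.9° = 0.3567.
Setting net torque to zero: T × 3.72 × 0.3567 = 637.9 → T = 637.9 / 1.327 = 481 N.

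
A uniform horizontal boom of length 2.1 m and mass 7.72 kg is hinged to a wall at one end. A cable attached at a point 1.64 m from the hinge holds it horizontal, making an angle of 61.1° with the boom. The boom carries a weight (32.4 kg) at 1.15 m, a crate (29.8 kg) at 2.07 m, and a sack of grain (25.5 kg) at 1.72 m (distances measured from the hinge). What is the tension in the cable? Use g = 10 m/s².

Taking torques about the hinge:
Beam weight: 7.72 × 10 = 77.2 N down at 1.05 m → arm 1.05 m, τ = 77.2 × 1.05 = 81.06 N·m clockwise.
Weight: 32.4 × 10 = 324 N down at 1.15 m → arm 1.15 m, τ = 324 × 1.15 = 372.6 N·m clockwise.
Crate: 29.8 × 10 = 298 N down at 2.07 m → arm 2.07 m, τ = 298 × 2.07 = 616.9 N·m clockwise.
Sack of grain: 25.5 × 10 = 255 N down at 1.72 m → arm 1.72 m, τ = 255 × 1.72 = 438.6 N·m clockwise.
Total clockwise load moment = 1509 N·m.
The cable tension T acts at 1.64 m; only its component perpendicular to the boom, T sinθ, produces torque. sin 61.1° = 0.8755.
Στ = 0 ⇒ T × 1.64 × 0.8755 = 1509 ⇒ T = 1509 / 1.436 = 1050 N.

T ≈ 1050 N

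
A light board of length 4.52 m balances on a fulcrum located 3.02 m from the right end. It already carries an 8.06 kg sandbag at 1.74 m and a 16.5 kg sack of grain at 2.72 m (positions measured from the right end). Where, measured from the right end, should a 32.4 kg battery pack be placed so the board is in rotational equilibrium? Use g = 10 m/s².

x ≈ 3.49 m from the right end

Take moments about the fulcrum (at 3.02 m from the right end).
Sandbag: 8.06 × 10 = 80.6 N down at 1.74 m → arm 1.28 m, τ = 80.6 × 1.28 = 103.2 N·m clockwise.
Sack of grain: 16.5 × 10 = 165 N down at 2.72 m → arm 0.3 m, τ = 165 × 0.3 = 49.5 N·m clockwise.
Net moment of existing loads = 152.7 N·m clockwise.
The battery pack weighs 32.4 × 10 = 324 N and must supply an equal counterclockwise moment, so its lever arm about the fulcrum is 152.7 / 324 = 0.471 m.
That puts it at 3.02 + 0.471 = 3.49 m from the right end.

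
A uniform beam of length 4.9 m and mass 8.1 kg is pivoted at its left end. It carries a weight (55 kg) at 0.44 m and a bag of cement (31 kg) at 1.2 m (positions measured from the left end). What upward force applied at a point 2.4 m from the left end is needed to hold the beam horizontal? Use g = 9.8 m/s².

Sum moments about the left end (the unknown pivot reaction has zero arm there).
Beam weight: 8.1 × 9.8 = 79.38 N down at 2.45 m → arm 2.45 m, τ = 79.38 × 2.45 = 194.5 N·m clockwise.
Weight: 55 × 9.8 = 539 N down at 0.44 m → arm 0.44 m, τ = 539 × 0.44 = 237.2 N·m clockwise.
Bag of cement: 31 × 9.8 = 303.8 N down at 1.2 m → arm 1.2 m, τ = 303.8 × 1.2 = 364.6 N·m clockwise.
Net moment of the loads = 796.3 N·m clockwise.
The upward force F acts at a point 2.4 m from the left end, arm 2.4 m, giving F × 2.4 counterclockwise.
For rotational equilibrium, F × 2.4 = 796.3, so F = 796.3 / 2.4 = 332 N.

F ≈ 332 N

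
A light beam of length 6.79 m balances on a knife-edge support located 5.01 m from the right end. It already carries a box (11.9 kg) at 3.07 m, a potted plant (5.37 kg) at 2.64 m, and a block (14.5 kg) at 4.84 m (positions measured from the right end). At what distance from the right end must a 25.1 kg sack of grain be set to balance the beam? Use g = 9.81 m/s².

Taking torques about the knife-edge support (at 5.01 m from the right end):
Box: 11.9 × 9.81 = 116.7 N down at 3.07 m → arm 1.94 m, τ = 116.7 × 1.94 = 226.4 N·m clockwise.
Potted plant: 5.37 × 9.81 = 52.68 N down at 2.64 m → arm 2.37 m, τ = 52.68 × 2.37 = 124.9 N·m clockwise.
Block: 14.5 × 9.81 = 142.2 N down at 4.84 m → arm 0.17 m, τ = 142.2 × 0.17 = 24.17 N·m clockwise.
Net moment of existing loads = 375.5 N·m clockwise.
The sack of grain weighs 25.1 × 9.81 = 246.2 N and must supply an equal counterclockwise moment, so its lever arm about the knife-edge support is 375.5 / 246.2 = 1.53 m.
That puts it at 5.01 + 1.53 = 6.54 m from the right end.

x ≈ 6.54 m from the right end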